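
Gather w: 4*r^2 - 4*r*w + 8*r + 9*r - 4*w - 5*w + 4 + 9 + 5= 4*r^2 + 17*r + w*(-4*r - 9) + 18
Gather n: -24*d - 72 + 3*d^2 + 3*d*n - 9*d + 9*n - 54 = 3*d^2 - 33*d + n*(3*d + 9) - 126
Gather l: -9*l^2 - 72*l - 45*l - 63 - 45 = -9*l^2 - 117*l - 108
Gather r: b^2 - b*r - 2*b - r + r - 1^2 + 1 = b^2 - b*r - 2*b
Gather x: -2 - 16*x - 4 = -16*x - 6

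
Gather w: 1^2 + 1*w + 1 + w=2*w + 2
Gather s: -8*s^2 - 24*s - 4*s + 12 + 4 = -8*s^2 - 28*s + 16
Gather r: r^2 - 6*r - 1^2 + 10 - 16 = r^2 - 6*r - 7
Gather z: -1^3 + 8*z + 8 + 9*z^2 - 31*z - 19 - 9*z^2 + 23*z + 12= 0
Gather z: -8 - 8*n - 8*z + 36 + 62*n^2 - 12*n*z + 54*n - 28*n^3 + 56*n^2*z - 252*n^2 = -28*n^3 - 190*n^2 + 46*n + z*(56*n^2 - 12*n - 8) + 28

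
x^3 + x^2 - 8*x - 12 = (x - 3)*(x + 2)^2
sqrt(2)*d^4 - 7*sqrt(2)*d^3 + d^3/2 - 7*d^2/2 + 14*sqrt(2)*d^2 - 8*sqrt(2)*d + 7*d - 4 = (d - 4)*(d - 2)*(d - 1)*(sqrt(2)*d + 1/2)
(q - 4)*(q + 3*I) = q^2 - 4*q + 3*I*q - 12*I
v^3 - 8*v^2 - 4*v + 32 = (v - 8)*(v - 2)*(v + 2)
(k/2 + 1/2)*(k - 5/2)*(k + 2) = k^3/2 + k^2/4 - 11*k/4 - 5/2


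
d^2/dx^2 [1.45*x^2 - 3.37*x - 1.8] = 2.90000000000000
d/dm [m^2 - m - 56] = 2*m - 1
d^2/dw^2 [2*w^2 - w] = 4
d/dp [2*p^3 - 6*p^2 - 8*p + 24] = 6*p^2 - 12*p - 8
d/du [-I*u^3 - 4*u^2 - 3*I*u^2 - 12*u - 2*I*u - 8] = -3*I*u^2 - 2*u*(4 + 3*I) - 12 - 2*I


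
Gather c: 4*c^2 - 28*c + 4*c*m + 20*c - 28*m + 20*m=4*c^2 + c*(4*m - 8) - 8*m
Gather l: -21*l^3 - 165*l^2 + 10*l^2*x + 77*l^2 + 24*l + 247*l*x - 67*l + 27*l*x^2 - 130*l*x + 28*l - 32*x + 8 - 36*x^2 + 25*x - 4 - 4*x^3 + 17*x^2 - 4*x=-21*l^3 + l^2*(10*x - 88) + l*(27*x^2 + 117*x - 15) - 4*x^3 - 19*x^2 - 11*x + 4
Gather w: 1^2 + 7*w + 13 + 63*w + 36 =70*w + 50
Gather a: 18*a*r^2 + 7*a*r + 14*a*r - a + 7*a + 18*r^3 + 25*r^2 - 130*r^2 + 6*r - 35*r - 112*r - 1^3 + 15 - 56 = a*(18*r^2 + 21*r + 6) + 18*r^3 - 105*r^2 - 141*r - 42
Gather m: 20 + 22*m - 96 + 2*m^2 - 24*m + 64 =2*m^2 - 2*m - 12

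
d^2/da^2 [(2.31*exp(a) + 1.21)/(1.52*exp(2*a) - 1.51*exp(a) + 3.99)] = (5.337024*exp(4*a) + 16.484248*exp(3*a) - 92.389704*exp(2*a) - 12.677192*exp(a) + 44.06556)*exp(a)/(3.511808*exp(6*a) - 10.466112*exp(5*a) + 38.052744*exp(4*a) - 58.390039*exp(3*a) + 99.888453*exp(2*a) - 72.118053*exp(a) + 63.521199)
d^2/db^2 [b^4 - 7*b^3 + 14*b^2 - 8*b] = 12*b^2 - 42*b + 28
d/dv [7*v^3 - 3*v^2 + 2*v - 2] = 21*v^2 - 6*v + 2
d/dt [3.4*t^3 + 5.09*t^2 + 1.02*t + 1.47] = 10.2*t^2 + 10.18*t + 1.02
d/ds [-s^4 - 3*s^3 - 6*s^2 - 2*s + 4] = -4*s^3 - 9*s^2 - 12*s - 2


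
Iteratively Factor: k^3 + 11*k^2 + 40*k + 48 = (k + 4)*(k^2 + 7*k + 12) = (k + 3)*(k + 4)*(k + 4)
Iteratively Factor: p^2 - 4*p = (p)*(p - 4)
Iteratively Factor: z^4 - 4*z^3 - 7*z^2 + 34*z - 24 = (z - 1)*(z^3 - 3*z^2 - 10*z + 24) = (z - 4)*(z - 1)*(z^2 + z - 6) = (z - 4)*(z - 2)*(z - 1)*(z + 3)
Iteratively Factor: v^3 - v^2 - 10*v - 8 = (v - 4)*(v^2 + 3*v + 2) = (v - 4)*(v + 2)*(v + 1)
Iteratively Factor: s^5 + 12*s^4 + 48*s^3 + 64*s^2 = (s)*(s^4 + 12*s^3 + 48*s^2 + 64*s) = s*(s + 4)*(s^3 + 8*s^2 + 16*s) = s*(s + 4)^2*(s^2 + 4*s) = s*(s + 4)^3*(s)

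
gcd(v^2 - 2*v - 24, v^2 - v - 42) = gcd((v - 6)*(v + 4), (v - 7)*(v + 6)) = 1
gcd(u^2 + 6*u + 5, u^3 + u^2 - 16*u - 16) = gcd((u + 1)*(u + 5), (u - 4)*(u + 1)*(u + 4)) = u + 1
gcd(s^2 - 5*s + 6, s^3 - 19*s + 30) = s^2 - 5*s + 6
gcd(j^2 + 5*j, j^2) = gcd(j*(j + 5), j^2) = j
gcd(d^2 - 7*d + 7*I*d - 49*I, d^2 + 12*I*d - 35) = d + 7*I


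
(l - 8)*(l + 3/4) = l^2 - 29*l/4 - 6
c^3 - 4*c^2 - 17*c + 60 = (c - 5)*(c - 3)*(c + 4)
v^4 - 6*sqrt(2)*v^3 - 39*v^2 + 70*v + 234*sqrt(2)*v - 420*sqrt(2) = (v - 5)*(v - 2)*(v + 7)*(v - 6*sqrt(2))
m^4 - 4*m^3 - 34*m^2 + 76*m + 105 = (m - 7)*(m - 3)*(m + 1)*(m + 5)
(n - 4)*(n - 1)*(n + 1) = n^3 - 4*n^2 - n + 4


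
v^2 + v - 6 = (v - 2)*(v + 3)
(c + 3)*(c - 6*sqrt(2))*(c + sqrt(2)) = c^3 - 5*sqrt(2)*c^2 + 3*c^2 - 15*sqrt(2)*c - 12*c - 36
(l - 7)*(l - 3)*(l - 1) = l^3 - 11*l^2 + 31*l - 21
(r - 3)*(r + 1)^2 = r^3 - r^2 - 5*r - 3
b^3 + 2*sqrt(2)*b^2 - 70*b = b*(b - 5*sqrt(2))*(b + 7*sqrt(2))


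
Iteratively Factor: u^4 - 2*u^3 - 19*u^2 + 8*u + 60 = (u - 5)*(u^3 + 3*u^2 - 4*u - 12) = (u - 5)*(u - 2)*(u^2 + 5*u + 6) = (u - 5)*(u - 2)*(u + 2)*(u + 3)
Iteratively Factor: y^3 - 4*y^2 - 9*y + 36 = (y + 3)*(y^2 - 7*y + 12) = (y - 4)*(y + 3)*(y - 3)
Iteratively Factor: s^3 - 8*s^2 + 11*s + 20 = (s + 1)*(s^2 - 9*s + 20) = (s - 4)*(s + 1)*(s - 5)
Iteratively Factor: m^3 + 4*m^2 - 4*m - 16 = (m + 4)*(m^2 - 4) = (m - 2)*(m + 4)*(m + 2)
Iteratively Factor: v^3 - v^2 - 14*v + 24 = (v - 3)*(v^2 + 2*v - 8) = (v - 3)*(v - 2)*(v + 4)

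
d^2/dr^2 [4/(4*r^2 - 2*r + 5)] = 32*(-4*r^2 + 2*r + (4*r - 1)^2 - 5)/(4*r^2 - 2*r + 5)^3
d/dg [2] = 0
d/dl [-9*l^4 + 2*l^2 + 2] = -36*l^3 + 4*l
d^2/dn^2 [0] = 0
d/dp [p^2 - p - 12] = 2*p - 1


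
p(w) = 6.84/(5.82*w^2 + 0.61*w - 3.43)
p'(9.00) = -0.00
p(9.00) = 0.01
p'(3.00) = -0.09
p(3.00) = 0.13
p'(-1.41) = 2.04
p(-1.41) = 0.94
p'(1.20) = -3.09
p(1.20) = 1.20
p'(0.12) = -1.28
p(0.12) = -2.09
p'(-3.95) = 0.04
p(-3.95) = 0.08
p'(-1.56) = 1.25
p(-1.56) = 0.70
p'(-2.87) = 0.12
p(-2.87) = 0.16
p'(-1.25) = 3.97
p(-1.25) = 1.40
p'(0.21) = -2.25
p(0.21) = -2.25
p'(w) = 6.84*(-11.64*w - 0.61)/(5.82*w^2 + 0.61*w - 3.43)^2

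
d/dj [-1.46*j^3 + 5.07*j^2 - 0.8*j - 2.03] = -4.38*j^2 + 10.14*j - 0.8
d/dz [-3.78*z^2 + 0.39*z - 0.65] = 0.39 - 7.56*z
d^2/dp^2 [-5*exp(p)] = -5*exp(p)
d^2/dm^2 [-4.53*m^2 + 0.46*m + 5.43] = -9.06000000000000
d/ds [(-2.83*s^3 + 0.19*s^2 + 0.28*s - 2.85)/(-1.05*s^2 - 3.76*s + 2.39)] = (2.9715*s^4 + 21.2816*s^3 - 20.7115*s^2 - 5.0768*s - 10.0468)/(1.1025*s^4 + 7.896*s^3 + 9.1186*s^2 - 17.9728*s + 5.7121)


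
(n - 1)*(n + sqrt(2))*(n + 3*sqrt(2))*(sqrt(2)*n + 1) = sqrt(2)*n^4 - sqrt(2)*n^3 + 9*n^3 - 9*n^2 + 10*sqrt(2)*n^2 - 10*sqrt(2)*n + 6*n - 6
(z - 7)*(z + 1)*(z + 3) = z^3 - 3*z^2 - 25*z - 21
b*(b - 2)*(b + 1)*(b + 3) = b^4 + 2*b^3 - 5*b^2 - 6*b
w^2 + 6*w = w*(w + 6)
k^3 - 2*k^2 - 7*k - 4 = (k - 4)*(k + 1)^2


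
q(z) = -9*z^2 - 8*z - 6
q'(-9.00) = 154.00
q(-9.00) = -663.00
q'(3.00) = -62.00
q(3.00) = -111.00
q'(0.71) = -20.78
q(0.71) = -16.22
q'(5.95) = -115.10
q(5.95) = -372.22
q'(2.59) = -54.62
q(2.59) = -87.09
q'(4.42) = -87.56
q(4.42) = -217.19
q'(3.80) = -76.40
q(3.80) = -166.36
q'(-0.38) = -1.16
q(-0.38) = -4.26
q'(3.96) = -79.28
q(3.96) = -178.81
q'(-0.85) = 7.30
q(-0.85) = -5.70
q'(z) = -18*z - 8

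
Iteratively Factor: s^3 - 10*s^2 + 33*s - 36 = (s - 3)*(s^2 - 7*s + 12) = (s - 4)*(s - 3)*(s - 3)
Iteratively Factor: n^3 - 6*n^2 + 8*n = (n - 4)*(n^2 - 2*n) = n*(n - 4)*(n - 2)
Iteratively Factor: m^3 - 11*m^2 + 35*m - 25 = (m - 1)*(m^2 - 10*m + 25) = (m - 5)*(m - 1)*(m - 5)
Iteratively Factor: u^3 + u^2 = (u)*(u^2 + u) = u*(u + 1)*(u)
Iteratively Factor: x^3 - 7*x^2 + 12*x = (x - 4)*(x^2 - 3*x) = (x - 4)*(x - 3)*(x)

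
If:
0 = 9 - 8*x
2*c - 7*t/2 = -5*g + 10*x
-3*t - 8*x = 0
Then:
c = 3/8 - 5*g/2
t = -3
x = 9/8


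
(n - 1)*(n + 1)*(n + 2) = n^3 + 2*n^2 - n - 2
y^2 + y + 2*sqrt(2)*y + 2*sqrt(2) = (y + 1)*(y + 2*sqrt(2))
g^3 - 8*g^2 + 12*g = g*(g - 6)*(g - 2)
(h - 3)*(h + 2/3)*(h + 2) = h^3 - h^2/3 - 20*h/3 - 4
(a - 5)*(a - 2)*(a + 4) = a^3 - 3*a^2 - 18*a + 40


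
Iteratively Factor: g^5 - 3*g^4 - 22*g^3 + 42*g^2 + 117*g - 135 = (g + 3)*(g^4 - 6*g^3 - 4*g^2 + 54*g - 45) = (g - 3)*(g + 3)*(g^3 - 3*g^2 - 13*g + 15) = (g - 3)*(g + 3)^2*(g^2 - 6*g + 5) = (g - 3)*(g - 1)*(g + 3)^2*(g - 5)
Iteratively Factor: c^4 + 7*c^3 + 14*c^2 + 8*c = (c + 4)*(c^3 + 3*c^2 + 2*c) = (c + 1)*(c + 4)*(c^2 + 2*c) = (c + 1)*(c + 2)*(c + 4)*(c)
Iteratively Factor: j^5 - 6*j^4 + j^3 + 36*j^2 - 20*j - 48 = (j - 2)*(j^4 - 4*j^3 - 7*j^2 + 22*j + 24) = (j - 2)*(j + 2)*(j^3 - 6*j^2 + 5*j + 12) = (j - 4)*(j - 2)*(j + 2)*(j^2 - 2*j - 3) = (j - 4)*(j - 2)*(j + 1)*(j + 2)*(j - 3)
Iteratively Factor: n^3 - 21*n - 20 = (n + 1)*(n^2 - n - 20) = (n - 5)*(n + 1)*(n + 4)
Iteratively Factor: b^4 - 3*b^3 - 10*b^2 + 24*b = (b)*(b^3 - 3*b^2 - 10*b + 24) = b*(b - 2)*(b^2 - b - 12) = b*(b - 4)*(b - 2)*(b + 3)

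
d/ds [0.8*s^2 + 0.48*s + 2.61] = 1.6*s + 0.48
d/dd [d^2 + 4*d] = 2*d + 4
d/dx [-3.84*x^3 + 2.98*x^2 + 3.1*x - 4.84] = -11.52*x^2 + 5.96*x + 3.1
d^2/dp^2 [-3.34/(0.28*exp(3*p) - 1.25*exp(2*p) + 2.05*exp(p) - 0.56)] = (-3.34*(0.84*exp(2*p) - 2.5*exp(p) + 2.05)*(1.68*exp(2*p) - 5.0*exp(p) + 4.1)*exp(p) + (8.4168*exp(2*p) - 16.7*exp(p) + 6.847)*(0.28*exp(3*p) - 1.25*exp(2*p) + 2.05*exp(p) - 0.56))*exp(p)/(0.28*exp(3*p) - 1.25*exp(2*p) + 2.05*exp(p) - 0.56)^3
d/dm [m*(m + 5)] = 2*m + 5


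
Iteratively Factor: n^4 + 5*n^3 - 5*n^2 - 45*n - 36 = (n + 4)*(n^3 + n^2 - 9*n - 9) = (n - 3)*(n + 4)*(n^2 + 4*n + 3) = (n - 3)*(n + 1)*(n + 4)*(n + 3)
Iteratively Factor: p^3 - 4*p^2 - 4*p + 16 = (p - 2)*(p^2 - 2*p - 8) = (p - 2)*(p + 2)*(p - 4)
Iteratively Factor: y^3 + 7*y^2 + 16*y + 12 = (y + 2)*(y^2 + 5*y + 6) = (y + 2)^2*(y + 3)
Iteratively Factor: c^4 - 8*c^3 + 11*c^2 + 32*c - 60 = (c + 2)*(c^3 - 10*c^2 + 31*c - 30) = (c - 5)*(c + 2)*(c^2 - 5*c + 6) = (c - 5)*(c - 2)*(c + 2)*(c - 3)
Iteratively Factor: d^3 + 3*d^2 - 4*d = (d)*(d^2 + 3*d - 4) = d*(d + 4)*(d - 1)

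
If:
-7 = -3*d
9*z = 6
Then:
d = 7/3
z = 2/3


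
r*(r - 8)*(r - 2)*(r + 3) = r^4 - 7*r^3 - 14*r^2 + 48*r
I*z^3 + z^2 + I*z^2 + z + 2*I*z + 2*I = (z - 2*I)*(z + I)*(I*z + I)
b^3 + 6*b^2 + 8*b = b*(b + 2)*(b + 4)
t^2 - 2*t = t*(t - 2)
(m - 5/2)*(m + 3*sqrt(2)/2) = m^2 - 5*m/2 + 3*sqrt(2)*m/2 - 15*sqrt(2)/4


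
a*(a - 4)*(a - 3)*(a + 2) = a^4 - 5*a^3 - 2*a^2 + 24*a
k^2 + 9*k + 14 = (k + 2)*(k + 7)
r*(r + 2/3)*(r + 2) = r^3 + 8*r^2/3 + 4*r/3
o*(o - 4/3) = o^2 - 4*o/3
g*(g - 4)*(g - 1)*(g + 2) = g^4 - 3*g^3 - 6*g^2 + 8*g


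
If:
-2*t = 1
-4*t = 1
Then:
No Solution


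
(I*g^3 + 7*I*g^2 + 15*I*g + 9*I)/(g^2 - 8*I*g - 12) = I*(g^3 + 7*g^2 + 15*g + 9)/(g^2 - 8*I*g - 12)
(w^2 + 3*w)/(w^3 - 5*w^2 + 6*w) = (w + 3)/(w^2 - 5*w + 6)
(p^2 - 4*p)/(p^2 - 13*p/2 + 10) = 2*p/(2*p - 5)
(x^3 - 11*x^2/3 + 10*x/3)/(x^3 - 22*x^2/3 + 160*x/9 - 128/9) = 3*x*(3*x - 5)/(9*x^2 - 48*x + 64)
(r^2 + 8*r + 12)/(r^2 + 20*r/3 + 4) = 3*(r + 2)/(3*r + 2)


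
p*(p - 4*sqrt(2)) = p^2 - 4*sqrt(2)*p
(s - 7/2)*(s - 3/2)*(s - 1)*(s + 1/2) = s^4 - 11*s^3/2 + 29*s^2/4 - s/8 - 21/8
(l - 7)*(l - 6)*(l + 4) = l^3 - 9*l^2 - 10*l + 168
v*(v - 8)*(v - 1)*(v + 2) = v^4 - 7*v^3 - 10*v^2 + 16*v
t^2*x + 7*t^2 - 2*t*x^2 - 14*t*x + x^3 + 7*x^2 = (-t + x)^2*(x + 7)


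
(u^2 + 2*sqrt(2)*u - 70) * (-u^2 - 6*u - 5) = -u^4 - 6*u^3 - 2*sqrt(2)*u^3 - 12*sqrt(2)*u^2 + 65*u^2 - 10*sqrt(2)*u + 420*u + 350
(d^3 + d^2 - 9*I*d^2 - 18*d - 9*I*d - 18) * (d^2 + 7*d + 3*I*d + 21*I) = d^5 + 8*d^4 - 6*I*d^4 + 16*d^3 - 48*I*d^3 + 72*d^2 - 96*I*d^2 + 63*d - 432*I*d - 378*I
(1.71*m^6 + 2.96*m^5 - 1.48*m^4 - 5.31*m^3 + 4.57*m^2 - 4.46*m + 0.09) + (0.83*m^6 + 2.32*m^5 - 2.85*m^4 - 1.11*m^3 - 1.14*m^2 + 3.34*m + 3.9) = 2.54*m^6 + 5.28*m^5 - 4.33*m^4 - 6.42*m^3 + 3.43*m^2 - 1.12*m + 3.99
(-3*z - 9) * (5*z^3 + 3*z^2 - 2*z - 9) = -15*z^4 - 54*z^3 - 21*z^2 + 45*z + 81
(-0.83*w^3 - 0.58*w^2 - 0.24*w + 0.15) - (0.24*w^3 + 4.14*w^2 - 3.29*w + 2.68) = -1.07*w^3 - 4.72*w^2 + 3.05*w - 2.53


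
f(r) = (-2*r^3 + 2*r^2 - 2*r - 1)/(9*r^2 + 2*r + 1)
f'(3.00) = -0.19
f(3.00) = -0.49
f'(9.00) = -0.22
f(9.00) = -1.76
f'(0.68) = 0.38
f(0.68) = -0.32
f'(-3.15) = -0.20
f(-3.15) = 1.04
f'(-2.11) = -0.19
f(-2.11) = 0.84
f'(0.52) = 0.67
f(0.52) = -0.40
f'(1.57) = -0.10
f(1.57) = -0.26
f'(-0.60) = -0.87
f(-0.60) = 0.44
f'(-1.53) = -0.18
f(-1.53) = 0.73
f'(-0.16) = -3.73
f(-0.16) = -0.68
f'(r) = (-18*r - 2)*(-2*r^3 + 2*r^2 - 2*r - 1)/(9*r^2 + 2*r + 1)^2 + (-6*r^2 + 4*r - 2)/(9*r^2 + 2*r + 1) = 2*r*(-9*r^3 - 4*r^2 + 8*r + 11)/(81*r^4 + 36*r^3 + 22*r^2 + 4*r + 1)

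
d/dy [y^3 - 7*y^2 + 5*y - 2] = 3*y^2 - 14*y + 5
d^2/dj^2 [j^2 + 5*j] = 2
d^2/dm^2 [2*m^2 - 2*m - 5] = 4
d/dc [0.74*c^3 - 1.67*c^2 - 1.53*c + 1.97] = 2.22*c^2 - 3.34*c - 1.53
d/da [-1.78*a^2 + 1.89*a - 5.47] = 1.89 - 3.56*a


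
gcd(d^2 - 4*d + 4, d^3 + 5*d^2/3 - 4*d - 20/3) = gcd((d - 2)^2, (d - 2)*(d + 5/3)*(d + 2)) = d - 2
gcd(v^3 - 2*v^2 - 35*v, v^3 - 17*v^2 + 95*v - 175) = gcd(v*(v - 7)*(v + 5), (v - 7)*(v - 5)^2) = v - 7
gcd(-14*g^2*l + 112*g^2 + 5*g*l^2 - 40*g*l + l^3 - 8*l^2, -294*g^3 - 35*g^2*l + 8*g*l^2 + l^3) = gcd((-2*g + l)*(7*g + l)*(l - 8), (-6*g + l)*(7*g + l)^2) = 7*g + l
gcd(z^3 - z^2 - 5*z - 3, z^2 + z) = z + 1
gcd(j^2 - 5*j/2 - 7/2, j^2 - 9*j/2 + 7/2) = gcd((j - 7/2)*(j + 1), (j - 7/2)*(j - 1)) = j - 7/2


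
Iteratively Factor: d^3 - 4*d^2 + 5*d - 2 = (d - 2)*(d^2 - 2*d + 1) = (d - 2)*(d - 1)*(d - 1)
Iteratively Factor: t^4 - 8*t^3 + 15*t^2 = (t)*(t^3 - 8*t^2 + 15*t) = t*(t - 5)*(t^2 - 3*t) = t^2*(t - 5)*(t - 3)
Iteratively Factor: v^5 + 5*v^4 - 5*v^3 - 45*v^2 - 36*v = (v - 3)*(v^4 + 8*v^3 + 19*v^2 + 12*v) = (v - 3)*(v + 1)*(v^3 + 7*v^2 + 12*v) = (v - 3)*(v + 1)*(v + 3)*(v^2 + 4*v) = (v - 3)*(v + 1)*(v + 3)*(v + 4)*(v)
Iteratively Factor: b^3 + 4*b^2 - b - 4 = (b - 1)*(b^2 + 5*b + 4) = (b - 1)*(b + 4)*(b + 1)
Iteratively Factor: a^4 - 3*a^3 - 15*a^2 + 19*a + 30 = (a + 3)*(a^3 - 6*a^2 + 3*a + 10) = (a + 1)*(a + 3)*(a^2 - 7*a + 10) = (a - 2)*(a + 1)*(a + 3)*(a - 5)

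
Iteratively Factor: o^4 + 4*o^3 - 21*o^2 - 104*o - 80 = (o - 5)*(o^3 + 9*o^2 + 24*o + 16) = (o - 5)*(o + 1)*(o^2 + 8*o + 16) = (o - 5)*(o + 1)*(o + 4)*(o + 4)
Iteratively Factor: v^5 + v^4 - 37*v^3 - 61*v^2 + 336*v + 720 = (v - 4)*(v^4 + 5*v^3 - 17*v^2 - 129*v - 180) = (v - 5)*(v - 4)*(v^3 + 10*v^2 + 33*v + 36) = (v - 5)*(v - 4)*(v + 4)*(v^2 + 6*v + 9) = (v - 5)*(v - 4)*(v + 3)*(v + 4)*(v + 3)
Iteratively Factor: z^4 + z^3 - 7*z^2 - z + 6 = (z + 3)*(z^3 - 2*z^2 - z + 2) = (z - 2)*(z + 3)*(z^2 - 1) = (z - 2)*(z + 1)*(z + 3)*(z - 1)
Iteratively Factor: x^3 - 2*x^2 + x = (x - 1)*(x^2 - x) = (x - 1)^2*(x)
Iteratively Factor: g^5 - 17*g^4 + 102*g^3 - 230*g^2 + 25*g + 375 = (g - 5)*(g^4 - 12*g^3 + 42*g^2 - 20*g - 75) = (g - 5)^2*(g^3 - 7*g^2 + 7*g + 15) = (g - 5)^2*(g - 3)*(g^2 - 4*g - 5) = (g - 5)^3*(g - 3)*(g + 1)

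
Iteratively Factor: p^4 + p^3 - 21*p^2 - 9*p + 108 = (p + 4)*(p^3 - 3*p^2 - 9*p + 27) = (p - 3)*(p + 4)*(p^2 - 9) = (p - 3)^2*(p + 4)*(p + 3)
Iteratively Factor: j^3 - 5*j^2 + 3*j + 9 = (j - 3)*(j^2 - 2*j - 3) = (j - 3)*(j + 1)*(j - 3)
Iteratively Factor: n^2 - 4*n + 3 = (n - 1)*(n - 3)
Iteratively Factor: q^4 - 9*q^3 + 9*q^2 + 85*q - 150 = (q - 2)*(q^3 - 7*q^2 - 5*q + 75) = (q - 5)*(q - 2)*(q^2 - 2*q - 15) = (q - 5)*(q - 2)*(q + 3)*(q - 5)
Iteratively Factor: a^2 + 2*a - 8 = (a + 4)*(a - 2)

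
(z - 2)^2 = z^2 - 4*z + 4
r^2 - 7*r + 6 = (r - 6)*(r - 1)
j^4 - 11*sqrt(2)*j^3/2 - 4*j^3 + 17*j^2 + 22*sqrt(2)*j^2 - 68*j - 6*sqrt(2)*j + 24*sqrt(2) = (j - 4)*(j - 3*sqrt(2))*(j - 2*sqrt(2))*(j - sqrt(2)/2)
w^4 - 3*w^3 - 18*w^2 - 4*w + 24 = (w - 6)*(w - 1)*(w + 2)^2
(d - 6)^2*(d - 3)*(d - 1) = d^4 - 16*d^3 + 87*d^2 - 180*d + 108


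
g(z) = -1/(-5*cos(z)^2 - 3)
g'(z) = 10*sin(z)*cos(z)/(-5*cos(z)^2 - 3)^2 = 20*sin(2*z)/(5*cos(2*z) + 11)^2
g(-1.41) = 0.32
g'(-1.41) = -0.16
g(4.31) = 0.27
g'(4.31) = 0.25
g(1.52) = 0.33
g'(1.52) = 0.06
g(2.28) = 0.20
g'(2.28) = -0.19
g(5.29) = 0.22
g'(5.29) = -0.23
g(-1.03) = 0.23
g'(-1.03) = -0.24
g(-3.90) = 0.18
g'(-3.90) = -0.16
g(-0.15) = 0.13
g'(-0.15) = -0.02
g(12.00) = 0.15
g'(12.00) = -0.11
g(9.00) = 0.14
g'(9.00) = -0.07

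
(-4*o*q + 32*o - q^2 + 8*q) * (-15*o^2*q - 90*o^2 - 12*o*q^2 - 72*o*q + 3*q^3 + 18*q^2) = 60*o^3*q^2 - 120*o^3*q - 2880*o^3 + 63*o^2*q^3 - 126*o^2*q^2 - 3024*o^2*q - 3*q^5 + 6*q^4 + 144*q^3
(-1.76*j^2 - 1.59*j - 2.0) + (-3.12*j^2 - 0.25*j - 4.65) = -4.88*j^2 - 1.84*j - 6.65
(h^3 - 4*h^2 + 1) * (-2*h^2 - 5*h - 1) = -2*h^5 + 3*h^4 + 19*h^3 + 2*h^2 - 5*h - 1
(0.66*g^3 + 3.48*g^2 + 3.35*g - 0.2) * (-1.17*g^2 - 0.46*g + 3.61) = -0.7722*g^5 - 4.3752*g^4 - 3.1377*g^3 + 11.2558*g^2 + 12.1855*g - 0.722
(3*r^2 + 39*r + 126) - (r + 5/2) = 3*r^2 + 38*r + 247/2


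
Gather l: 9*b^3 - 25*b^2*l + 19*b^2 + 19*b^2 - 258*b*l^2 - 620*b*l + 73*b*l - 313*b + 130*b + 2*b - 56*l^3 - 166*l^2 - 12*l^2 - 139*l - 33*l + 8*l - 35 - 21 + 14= 9*b^3 + 38*b^2 - 181*b - 56*l^3 + l^2*(-258*b - 178) + l*(-25*b^2 - 547*b - 164) - 42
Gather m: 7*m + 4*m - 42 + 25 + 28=11*m + 11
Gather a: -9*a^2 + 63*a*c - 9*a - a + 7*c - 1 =-9*a^2 + a*(63*c - 10) + 7*c - 1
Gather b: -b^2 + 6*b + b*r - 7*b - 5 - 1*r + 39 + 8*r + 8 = -b^2 + b*(r - 1) + 7*r + 42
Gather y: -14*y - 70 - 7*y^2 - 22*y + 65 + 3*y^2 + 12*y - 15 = -4*y^2 - 24*y - 20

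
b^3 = b^3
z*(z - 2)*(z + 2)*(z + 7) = z^4 + 7*z^3 - 4*z^2 - 28*z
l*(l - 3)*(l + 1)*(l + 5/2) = l^4 + l^3/2 - 8*l^2 - 15*l/2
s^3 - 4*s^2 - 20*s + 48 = (s - 6)*(s - 2)*(s + 4)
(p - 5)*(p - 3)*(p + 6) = p^3 - 2*p^2 - 33*p + 90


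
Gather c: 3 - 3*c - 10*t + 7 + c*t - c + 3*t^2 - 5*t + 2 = c*(t - 4) + 3*t^2 - 15*t + 12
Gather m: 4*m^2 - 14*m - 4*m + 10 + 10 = 4*m^2 - 18*m + 20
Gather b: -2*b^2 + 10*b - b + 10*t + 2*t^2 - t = -2*b^2 + 9*b + 2*t^2 + 9*t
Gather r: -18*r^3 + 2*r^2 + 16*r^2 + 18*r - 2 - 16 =-18*r^3 + 18*r^2 + 18*r - 18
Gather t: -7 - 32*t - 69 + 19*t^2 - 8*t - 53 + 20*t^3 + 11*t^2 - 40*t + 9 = 20*t^3 + 30*t^2 - 80*t - 120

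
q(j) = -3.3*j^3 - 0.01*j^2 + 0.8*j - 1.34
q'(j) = -9.9*j^2 - 0.02*j + 0.8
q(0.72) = -2.00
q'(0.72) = -4.35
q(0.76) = -2.19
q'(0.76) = -4.93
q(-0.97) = 0.89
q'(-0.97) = -8.50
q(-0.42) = -1.43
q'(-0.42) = -0.94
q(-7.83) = 1575.94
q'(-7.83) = -606.00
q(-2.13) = 28.80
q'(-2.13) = -44.07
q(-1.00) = 1.15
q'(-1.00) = -9.08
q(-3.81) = 177.98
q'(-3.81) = -142.83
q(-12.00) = 5690.02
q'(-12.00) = -1424.56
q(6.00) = -709.70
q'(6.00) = -355.72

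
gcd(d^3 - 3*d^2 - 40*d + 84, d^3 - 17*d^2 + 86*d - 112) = d^2 - 9*d + 14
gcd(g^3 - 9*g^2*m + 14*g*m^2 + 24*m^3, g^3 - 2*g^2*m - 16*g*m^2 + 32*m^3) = g - 4*m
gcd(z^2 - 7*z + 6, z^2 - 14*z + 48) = z - 6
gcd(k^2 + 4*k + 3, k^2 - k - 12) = k + 3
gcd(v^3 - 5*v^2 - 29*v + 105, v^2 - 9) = v - 3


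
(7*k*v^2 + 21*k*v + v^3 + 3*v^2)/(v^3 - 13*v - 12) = v*(7*k + v)/(v^2 - 3*v - 4)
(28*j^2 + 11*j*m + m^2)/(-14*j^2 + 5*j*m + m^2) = (-4*j - m)/(2*j - m)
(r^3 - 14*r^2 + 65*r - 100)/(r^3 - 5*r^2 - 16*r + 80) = (r - 5)/(r + 4)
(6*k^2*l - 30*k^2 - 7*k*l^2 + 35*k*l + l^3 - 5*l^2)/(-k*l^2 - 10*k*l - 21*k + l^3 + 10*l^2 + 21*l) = (-6*k*l + 30*k + l^2 - 5*l)/(l^2 + 10*l + 21)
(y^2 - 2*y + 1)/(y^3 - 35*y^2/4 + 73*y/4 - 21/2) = 4*(y - 1)/(4*y^2 - 31*y + 42)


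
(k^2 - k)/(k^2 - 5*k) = (k - 1)/(k - 5)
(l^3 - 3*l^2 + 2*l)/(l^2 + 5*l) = (l^2 - 3*l + 2)/(l + 5)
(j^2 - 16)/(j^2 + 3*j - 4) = (j - 4)/(j - 1)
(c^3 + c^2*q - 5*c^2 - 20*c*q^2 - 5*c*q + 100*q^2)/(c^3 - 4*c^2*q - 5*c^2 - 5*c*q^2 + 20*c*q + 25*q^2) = (-c^2 - c*q + 20*q^2)/(-c^2 + 4*c*q + 5*q^2)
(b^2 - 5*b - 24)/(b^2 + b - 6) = (b - 8)/(b - 2)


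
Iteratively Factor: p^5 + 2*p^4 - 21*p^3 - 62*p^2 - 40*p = (p + 2)*(p^4 - 21*p^2 - 20*p) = (p + 2)*(p + 4)*(p^3 - 4*p^2 - 5*p) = p*(p + 2)*(p + 4)*(p^2 - 4*p - 5) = p*(p - 5)*(p + 2)*(p + 4)*(p + 1)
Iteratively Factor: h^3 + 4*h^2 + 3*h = (h + 1)*(h^2 + 3*h) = h*(h + 1)*(h + 3)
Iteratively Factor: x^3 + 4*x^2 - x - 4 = (x - 1)*(x^2 + 5*x + 4) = (x - 1)*(x + 1)*(x + 4)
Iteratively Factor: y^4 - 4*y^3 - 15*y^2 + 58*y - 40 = (y - 5)*(y^3 + y^2 - 10*y + 8) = (y - 5)*(y - 1)*(y^2 + 2*y - 8) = (y - 5)*(y - 2)*(y - 1)*(y + 4)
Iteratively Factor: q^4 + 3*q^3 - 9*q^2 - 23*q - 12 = (q + 1)*(q^3 + 2*q^2 - 11*q - 12) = (q - 3)*(q + 1)*(q^2 + 5*q + 4) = (q - 3)*(q + 1)^2*(q + 4)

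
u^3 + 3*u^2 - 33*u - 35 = (u - 5)*(u + 1)*(u + 7)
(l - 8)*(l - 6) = l^2 - 14*l + 48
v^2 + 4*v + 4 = (v + 2)^2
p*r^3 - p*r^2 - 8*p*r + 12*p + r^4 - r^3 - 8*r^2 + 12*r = (p + r)*(r - 2)^2*(r + 3)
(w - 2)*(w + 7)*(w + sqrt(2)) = w^3 + sqrt(2)*w^2 + 5*w^2 - 14*w + 5*sqrt(2)*w - 14*sqrt(2)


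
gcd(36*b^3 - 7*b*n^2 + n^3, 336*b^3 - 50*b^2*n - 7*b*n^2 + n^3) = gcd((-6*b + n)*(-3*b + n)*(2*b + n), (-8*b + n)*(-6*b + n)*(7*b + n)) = 6*b - n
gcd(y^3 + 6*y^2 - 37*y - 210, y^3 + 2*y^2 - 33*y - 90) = y^2 - y - 30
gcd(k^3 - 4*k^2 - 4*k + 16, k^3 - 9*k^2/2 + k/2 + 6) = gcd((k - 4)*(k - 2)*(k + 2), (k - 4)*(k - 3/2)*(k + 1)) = k - 4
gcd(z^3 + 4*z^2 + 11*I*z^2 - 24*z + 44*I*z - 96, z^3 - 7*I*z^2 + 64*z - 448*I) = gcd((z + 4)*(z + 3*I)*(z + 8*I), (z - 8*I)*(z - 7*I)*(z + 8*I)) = z + 8*I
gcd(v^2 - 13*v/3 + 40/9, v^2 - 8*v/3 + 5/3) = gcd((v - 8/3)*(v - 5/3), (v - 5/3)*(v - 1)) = v - 5/3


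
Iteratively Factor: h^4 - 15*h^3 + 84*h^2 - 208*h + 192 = (h - 4)*(h^3 - 11*h^2 + 40*h - 48) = (h - 4)*(h - 3)*(h^2 - 8*h + 16) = (h - 4)^2*(h - 3)*(h - 4)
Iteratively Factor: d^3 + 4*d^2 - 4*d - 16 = (d + 4)*(d^2 - 4) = (d - 2)*(d + 4)*(d + 2)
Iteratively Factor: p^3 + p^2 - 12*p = (p - 3)*(p^2 + 4*p) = (p - 3)*(p + 4)*(p)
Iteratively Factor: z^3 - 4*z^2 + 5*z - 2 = (z - 1)*(z^2 - 3*z + 2) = (z - 2)*(z - 1)*(z - 1)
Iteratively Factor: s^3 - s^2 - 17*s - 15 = (s + 1)*(s^2 - 2*s - 15) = (s - 5)*(s + 1)*(s + 3)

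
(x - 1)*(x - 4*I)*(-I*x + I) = -I*x^3 - 4*x^2 + 2*I*x^2 + 8*x - I*x - 4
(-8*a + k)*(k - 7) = -8*a*k + 56*a + k^2 - 7*k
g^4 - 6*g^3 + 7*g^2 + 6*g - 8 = (g - 4)*(g - 2)*(g - 1)*(g + 1)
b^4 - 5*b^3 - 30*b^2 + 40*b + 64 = (b - 8)*(b - 2)*(b + 1)*(b + 4)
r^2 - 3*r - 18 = (r - 6)*(r + 3)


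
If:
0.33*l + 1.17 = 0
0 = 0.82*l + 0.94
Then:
No Solution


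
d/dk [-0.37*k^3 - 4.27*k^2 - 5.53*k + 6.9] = -1.11*k^2 - 8.54*k - 5.53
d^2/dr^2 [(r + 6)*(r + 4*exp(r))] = 4*r*exp(r) + 32*exp(r) + 2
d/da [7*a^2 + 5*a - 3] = 14*a + 5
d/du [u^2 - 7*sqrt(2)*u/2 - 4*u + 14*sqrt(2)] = 2*u - 7*sqrt(2)/2 - 4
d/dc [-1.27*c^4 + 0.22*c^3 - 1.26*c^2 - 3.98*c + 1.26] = -5.08*c^3 + 0.66*c^2 - 2.52*c - 3.98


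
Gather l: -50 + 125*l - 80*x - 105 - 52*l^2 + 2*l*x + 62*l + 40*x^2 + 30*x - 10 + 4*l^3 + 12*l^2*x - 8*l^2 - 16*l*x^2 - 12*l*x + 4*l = 4*l^3 + l^2*(12*x - 60) + l*(-16*x^2 - 10*x + 191) + 40*x^2 - 50*x - 165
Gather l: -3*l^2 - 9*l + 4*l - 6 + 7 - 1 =-3*l^2 - 5*l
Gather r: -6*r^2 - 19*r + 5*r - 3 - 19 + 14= -6*r^2 - 14*r - 8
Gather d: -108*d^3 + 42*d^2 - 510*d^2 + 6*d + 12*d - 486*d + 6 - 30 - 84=-108*d^3 - 468*d^2 - 468*d - 108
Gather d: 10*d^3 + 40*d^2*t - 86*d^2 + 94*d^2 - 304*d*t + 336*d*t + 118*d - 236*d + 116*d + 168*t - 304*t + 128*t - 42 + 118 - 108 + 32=10*d^3 + d^2*(40*t + 8) + d*(32*t - 2) - 8*t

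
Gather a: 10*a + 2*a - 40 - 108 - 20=12*a - 168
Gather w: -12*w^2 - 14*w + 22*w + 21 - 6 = -12*w^2 + 8*w + 15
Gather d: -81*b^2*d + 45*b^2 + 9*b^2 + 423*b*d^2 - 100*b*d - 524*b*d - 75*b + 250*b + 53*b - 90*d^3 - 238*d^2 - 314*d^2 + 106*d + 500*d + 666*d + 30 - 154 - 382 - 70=54*b^2 + 228*b - 90*d^3 + d^2*(423*b - 552) + d*(-81*b^2 - 624*b + 1272) - 576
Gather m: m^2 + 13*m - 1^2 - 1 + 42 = m^2 + 13*m + 40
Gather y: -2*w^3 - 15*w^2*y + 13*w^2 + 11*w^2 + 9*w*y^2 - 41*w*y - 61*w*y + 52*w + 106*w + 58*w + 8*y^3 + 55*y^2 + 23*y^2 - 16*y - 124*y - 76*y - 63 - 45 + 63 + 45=-2*w^3 + 24*w^2 + 216*w + 8*y^3 + y^2*(9*w + 78) + y*(-15*w^2 - 102*w - 216)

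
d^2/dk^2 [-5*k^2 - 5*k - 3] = -10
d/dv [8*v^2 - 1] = 16*v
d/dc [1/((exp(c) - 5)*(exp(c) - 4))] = (9 - 2*exp(c))*exp(c)/(exp(4*c) - 18*exp(3*c) + 121*exp(2*c) - 360*exp(c) + 400)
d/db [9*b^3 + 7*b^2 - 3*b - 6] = 27*b^2 + 14*b - 3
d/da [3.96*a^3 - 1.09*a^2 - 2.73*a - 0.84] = 11.88*a^2 - 2.18*a - 2.73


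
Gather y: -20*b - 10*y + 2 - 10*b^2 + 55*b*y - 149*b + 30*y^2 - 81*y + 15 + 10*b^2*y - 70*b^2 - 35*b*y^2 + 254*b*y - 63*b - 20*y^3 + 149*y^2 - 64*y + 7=-80*b^2 - 232*b - 20*y^3 + y^2*(179 - 35*b) + y*(10*b^2 + 309*b - 155) + 24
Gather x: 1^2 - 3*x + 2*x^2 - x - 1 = 2*x^2 - 4*x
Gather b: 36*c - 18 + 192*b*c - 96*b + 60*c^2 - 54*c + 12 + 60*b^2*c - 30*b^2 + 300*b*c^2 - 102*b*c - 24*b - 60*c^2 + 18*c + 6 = b^2*(60*c - 30) + b*(300*c^2 + 90*c - 120)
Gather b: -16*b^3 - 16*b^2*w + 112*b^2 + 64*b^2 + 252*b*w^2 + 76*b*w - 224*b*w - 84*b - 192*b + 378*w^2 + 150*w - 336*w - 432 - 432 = -16*b^3 + b^2*(176 - 16*w) + b*(252*w^2 - 148*w - 276) + 378*w^2 - 186*w - 864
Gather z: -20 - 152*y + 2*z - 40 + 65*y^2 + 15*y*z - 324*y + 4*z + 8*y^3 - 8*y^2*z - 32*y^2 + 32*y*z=8*y^3 + 33*y^2 - 476*y + z*(-8*y^2 + 47*y + 6) - 60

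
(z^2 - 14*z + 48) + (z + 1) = z^2 - 13*z + 49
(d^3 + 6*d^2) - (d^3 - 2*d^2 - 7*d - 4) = 8*d^2 + 7*d + 4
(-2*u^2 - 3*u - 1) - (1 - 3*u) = -2*u^2 - 2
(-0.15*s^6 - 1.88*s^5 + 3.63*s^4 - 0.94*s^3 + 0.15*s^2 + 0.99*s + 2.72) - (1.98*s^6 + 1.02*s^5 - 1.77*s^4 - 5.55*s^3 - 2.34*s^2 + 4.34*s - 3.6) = -2.13*s^6 - 2.9*s^5 + 5.4*s^4 + 4.61*s^3 + 2.49*s^2 - 3.35*s + 6.32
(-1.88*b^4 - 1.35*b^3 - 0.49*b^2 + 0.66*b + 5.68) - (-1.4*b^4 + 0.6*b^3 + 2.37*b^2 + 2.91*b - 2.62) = -0.48*b^4 - 1.95*b^3 - 2.86*b^2 - 2.25*b + 8.3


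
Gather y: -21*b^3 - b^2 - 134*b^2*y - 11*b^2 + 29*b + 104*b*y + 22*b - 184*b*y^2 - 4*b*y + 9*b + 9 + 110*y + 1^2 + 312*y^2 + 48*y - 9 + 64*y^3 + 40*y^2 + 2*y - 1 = -21*b^3 - 12*b^2 + 60*b + 64*y^3 + y^2*(352 - 184*b) + y*(-134*b^2 + 100*b + 160)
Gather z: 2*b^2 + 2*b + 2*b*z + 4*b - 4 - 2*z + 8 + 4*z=2*b^2 + 6*b + z*(2*b + 2) + 4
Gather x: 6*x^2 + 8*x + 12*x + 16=6*x^2 + 20*x + 16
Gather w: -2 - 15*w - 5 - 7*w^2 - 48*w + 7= -7*w^2 - 63*w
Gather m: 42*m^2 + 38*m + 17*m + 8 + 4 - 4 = 42*m^2 + 55*m + 8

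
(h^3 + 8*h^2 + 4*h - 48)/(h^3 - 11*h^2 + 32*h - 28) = (h^2 + 10*h + 24)/(h^2 - 9*h + 14)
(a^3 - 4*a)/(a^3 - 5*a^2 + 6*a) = (a + 2)/(a - 3)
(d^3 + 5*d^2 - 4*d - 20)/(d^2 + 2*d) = d + 3 - 10/d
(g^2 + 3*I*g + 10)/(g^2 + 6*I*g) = (g^2 + 3*I*g + 10)/(g*(g + 6*I))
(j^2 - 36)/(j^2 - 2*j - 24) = (j + 6)/(j + 4)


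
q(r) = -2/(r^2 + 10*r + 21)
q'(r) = -2*(-2*r - 10)/(r^2 + 10*r + 21)^2 = 4*(r + 5)/(r^2 + 10*r + 21)^2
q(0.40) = -0.08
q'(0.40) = 0.03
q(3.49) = -0.03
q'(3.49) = 0.01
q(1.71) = -0.05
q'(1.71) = 0.02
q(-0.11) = -0.10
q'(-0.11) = 0.05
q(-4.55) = 0.53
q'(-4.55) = 0.12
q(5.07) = -0.02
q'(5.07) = 0.00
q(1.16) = -0.06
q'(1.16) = 0.02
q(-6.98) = 25.13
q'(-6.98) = -1249.97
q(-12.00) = -0.04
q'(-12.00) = -0.01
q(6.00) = -0.02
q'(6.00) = 0.00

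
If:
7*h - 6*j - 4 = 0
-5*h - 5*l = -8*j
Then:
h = 15*l/13 + 16/13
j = 35*l/26 + 10/13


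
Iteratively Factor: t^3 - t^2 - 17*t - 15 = (t - 5)*(t^2 + 4*t + 3) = (t - 5)*(t + 3)*(t + 1)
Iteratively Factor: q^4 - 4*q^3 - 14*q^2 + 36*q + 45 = (q - 3)*(q^3 - q^2 - 17*q - 15) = (q - 3)*(q + 3)*(q^2 - 4*q - 5) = (q - 3)*(q + 1)*(q + 3)*(q - 5)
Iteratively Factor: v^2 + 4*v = (v + 4)*(v)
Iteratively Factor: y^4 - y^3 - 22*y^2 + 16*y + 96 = (y - 4)*(y^3 + 3*y^2 - 10*y - 24) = (y - 4)*(y + 4)*(y^2 - y - 6) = (y - 4)*(y - 3)*(y + 4)*(y + 2)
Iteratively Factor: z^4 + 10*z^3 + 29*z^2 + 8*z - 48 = (z - 1)*(z^3 + 11*z^2 + 40*z + 48) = (z - 1)*(z + 4)*(z^2 + 7*z + 12) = (z - 1)*(z + 4)^2*(z + 3)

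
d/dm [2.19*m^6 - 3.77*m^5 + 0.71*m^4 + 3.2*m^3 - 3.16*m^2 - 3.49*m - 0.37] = 13.14*m^5 - 18.85*m^4 + 2.84*m^3 + 9.6*m^2 - 6.32*m - 3.49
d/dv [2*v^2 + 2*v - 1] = 4*v + 2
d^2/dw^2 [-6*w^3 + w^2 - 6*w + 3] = 2 - 36*w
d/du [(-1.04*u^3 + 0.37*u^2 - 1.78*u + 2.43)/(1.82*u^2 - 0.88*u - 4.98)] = (-1.8928*u^4 + 1.8304*u^3 + 18.4516*u^2 - 12.5304*u + 11.0028)/(3.3124*u^4 - 3.2032*u^3 - 17.3528*u^2 + 8.7648*u + 24.8004)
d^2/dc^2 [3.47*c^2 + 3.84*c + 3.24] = 6.94000000000000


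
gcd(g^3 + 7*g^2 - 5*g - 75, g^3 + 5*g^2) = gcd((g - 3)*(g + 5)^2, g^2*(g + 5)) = g + 5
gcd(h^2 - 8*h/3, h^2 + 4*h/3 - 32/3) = h - 8/3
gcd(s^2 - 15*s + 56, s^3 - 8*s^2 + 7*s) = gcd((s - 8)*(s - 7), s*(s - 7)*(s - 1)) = s - 7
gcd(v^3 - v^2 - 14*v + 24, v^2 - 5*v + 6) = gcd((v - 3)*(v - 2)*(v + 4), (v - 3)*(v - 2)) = v^2 - 5*v + 6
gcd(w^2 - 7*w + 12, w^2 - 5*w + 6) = w - 3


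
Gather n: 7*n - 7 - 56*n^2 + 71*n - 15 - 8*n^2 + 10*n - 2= -64*n^2 + 88*n - 24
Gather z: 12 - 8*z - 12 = -8*z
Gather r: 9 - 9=0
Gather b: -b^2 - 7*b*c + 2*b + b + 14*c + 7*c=-b^2 + b*(3 - 7*c) + 21*c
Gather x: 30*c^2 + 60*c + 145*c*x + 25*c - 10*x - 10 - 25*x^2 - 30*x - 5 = 30*c^2 + 85*c - 25*x^2 + x*(145*c - 40) - 15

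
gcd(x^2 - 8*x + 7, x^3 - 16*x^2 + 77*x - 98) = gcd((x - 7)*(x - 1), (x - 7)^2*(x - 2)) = x - 7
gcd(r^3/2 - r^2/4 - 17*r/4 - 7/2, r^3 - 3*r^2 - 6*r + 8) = r + 2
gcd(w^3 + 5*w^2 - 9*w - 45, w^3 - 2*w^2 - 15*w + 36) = w - 3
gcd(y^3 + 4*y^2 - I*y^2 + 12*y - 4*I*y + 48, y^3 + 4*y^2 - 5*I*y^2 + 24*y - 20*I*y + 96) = y^2 + y*(4 + 3*I) + 12*I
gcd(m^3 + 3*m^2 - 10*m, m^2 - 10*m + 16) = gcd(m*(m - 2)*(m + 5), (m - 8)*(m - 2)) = m - 2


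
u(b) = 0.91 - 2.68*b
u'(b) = -2.68000000000000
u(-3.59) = 10.53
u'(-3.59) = -2.68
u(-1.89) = 5.98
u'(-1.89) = -2.68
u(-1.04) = 3.70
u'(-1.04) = -2.68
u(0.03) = 0.83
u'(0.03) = -2.68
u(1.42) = -2.90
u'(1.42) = -2.68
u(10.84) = -28.14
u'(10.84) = -2.68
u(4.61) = -11.44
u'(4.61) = -2.68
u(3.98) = -9.76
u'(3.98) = -2.68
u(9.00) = -23.21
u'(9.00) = -2.68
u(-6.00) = 16.99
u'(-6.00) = -2.68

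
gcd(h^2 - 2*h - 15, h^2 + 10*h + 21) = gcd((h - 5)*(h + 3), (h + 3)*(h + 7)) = h + 3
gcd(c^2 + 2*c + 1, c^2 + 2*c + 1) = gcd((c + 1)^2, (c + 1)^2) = c^2 + 2*c + 1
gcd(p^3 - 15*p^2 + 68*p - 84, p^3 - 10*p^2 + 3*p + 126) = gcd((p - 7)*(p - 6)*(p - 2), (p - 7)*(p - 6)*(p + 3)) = p^2 - 13*p + 42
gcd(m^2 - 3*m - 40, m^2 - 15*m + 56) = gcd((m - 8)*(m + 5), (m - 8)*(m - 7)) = m - 8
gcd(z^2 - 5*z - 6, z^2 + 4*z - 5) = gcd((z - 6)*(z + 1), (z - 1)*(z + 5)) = 1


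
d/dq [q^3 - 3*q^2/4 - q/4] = 3*q^2 - 3*q/2 - 1/4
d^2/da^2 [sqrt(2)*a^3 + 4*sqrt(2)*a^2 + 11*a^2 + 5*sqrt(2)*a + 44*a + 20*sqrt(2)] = 6*sqrt(2)*a + 8*sqrt(2) + 22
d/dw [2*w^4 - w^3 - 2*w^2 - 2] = w*(8*w^2 - 3*w - 4)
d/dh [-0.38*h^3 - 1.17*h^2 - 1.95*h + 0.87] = -1.14*h^2 - 2.34*h - 1.95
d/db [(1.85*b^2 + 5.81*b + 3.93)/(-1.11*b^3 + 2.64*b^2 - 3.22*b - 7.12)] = (2.0535*b^4 + 12.8982*b^3 - 8.2085*b^2 - 47.0944*b - 28.7126)/(1.2321*b^6 - 5.8608*b^5 + 14.118*b^4 - 1.1952*b^3 - 27.2252*b^2 + 45.8528*b + 50.6944)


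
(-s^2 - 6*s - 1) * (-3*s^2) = 3*s^4 + 18*s^3 + 3*s^2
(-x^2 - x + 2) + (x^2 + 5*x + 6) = 4*x + 8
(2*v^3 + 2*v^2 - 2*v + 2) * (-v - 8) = -2*v^4 - 18*v^3 - 14*v^2 + 14*v - 16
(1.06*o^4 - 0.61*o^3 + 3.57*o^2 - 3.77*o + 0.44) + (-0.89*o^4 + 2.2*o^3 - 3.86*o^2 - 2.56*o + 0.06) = 0.17*o^4 + 1.59*o^3 - 0.29*o^2 - 6.33*o + 0.5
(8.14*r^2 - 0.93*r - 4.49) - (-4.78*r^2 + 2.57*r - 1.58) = 12.92*r^2 - 3.5*r - 2.91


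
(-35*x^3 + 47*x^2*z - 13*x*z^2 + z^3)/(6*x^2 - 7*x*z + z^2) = (-35*x^2 + 12*x*z - z^2)/(6*x - z)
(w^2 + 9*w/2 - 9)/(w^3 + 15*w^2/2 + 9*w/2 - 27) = 1/(w + 3)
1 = 1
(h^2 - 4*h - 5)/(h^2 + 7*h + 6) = (h - 5)/(h + 6)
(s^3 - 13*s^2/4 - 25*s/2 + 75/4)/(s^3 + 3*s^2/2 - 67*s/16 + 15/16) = 4*(s - 5)/(4*s - 1)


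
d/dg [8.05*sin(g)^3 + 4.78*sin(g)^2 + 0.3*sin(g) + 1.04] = (24.15*sin(g)^2 + 9.56*sin(g) + 0.3)*cos(g)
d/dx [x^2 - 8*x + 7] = 2*x - 8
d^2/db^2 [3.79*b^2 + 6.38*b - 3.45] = 7.58000000000000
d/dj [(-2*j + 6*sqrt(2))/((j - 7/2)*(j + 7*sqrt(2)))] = 4*(2*(j - 3*sqrt(2))*(j + 7*sqrt(2)) + (j - 3*sqrt(2))*(2*j - 7) - (j + 7*sqrt(2))*(2*j - 7))/((j + 7*sqrt(2))^2*(2*j - 7)^2)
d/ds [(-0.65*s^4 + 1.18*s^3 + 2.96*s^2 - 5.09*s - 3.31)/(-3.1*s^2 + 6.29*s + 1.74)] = (4.03*s^5 - 15.9235*s^4 + 10.3204*s^3 + 8.999*s^2 - 10.2212*s + 11.9633)/(9.61*s^4 - 38.998*s^3 + 28.7761*s^2 + 21.8892*s + 3.0276)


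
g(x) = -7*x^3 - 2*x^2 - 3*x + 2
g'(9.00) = -1740.00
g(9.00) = -5290.00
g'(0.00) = -3.00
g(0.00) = 2.00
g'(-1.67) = -54.89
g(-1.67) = 34.03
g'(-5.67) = -655.45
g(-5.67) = 1230.70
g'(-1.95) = -75.05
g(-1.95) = 52.15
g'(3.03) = -207.92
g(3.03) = -220.18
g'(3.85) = -329.67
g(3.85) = -438.66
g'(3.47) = -269.74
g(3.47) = -324.97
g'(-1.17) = -27.07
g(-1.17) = 13.98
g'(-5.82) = -691.04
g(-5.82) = 1331.68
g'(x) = -21*x^2 - 4*x - 3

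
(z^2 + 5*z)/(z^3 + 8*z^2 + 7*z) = (z + 5)/(z^2 + 8*z + 7)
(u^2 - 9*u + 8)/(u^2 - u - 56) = (u - 1)/(u + 7)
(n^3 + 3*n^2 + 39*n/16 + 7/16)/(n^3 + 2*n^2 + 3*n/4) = (16*n^3 + 48*n^2 + 39*n + 7)/(4*n*(4*n^2 + 8*n + 3))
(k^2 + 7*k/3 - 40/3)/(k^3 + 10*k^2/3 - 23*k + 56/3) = (k + 5)/(k^2 + 6*k - 7)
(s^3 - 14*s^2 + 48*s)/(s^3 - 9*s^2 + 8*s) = (s - 6)/(s - 1)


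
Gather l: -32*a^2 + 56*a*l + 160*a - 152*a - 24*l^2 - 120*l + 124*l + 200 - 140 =-32*a^2 + 8*a - 24*l^2 + l*(56*a + 4) + 60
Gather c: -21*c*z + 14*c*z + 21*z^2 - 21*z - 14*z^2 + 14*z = -7*c*z + 7*z^2 - 7*z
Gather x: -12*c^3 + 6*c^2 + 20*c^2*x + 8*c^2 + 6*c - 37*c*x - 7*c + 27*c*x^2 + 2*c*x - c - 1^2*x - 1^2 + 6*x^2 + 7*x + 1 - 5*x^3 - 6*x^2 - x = -12*c^3 + 14*c^2 + 27*c*x^2 - 2*c - 5*x^3 + x*(20*c^2 - 35*c + 5)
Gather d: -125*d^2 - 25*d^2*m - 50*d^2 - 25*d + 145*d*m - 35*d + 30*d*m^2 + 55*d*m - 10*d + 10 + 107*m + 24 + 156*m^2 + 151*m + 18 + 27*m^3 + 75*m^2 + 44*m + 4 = d^2*(-25*m - 175) + d*(30*m^2 + 200*m - 70) + 27*m^3 + 231*m^2 + 302*m + 56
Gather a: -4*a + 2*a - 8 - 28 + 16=-2*a - 20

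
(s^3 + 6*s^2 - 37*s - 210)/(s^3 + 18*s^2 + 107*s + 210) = (s - 6)/(s + 6)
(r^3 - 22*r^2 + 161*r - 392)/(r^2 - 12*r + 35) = (r^2 - 15*r + 56)/(r - 5)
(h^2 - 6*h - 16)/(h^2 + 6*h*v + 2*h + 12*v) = (h - 8)/(h + 6*v)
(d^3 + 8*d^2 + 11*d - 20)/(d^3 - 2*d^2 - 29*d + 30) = (d + 4)/(d - 6)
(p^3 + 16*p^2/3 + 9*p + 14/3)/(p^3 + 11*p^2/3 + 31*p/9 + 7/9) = 3*(p + 2)/(3*p + 1)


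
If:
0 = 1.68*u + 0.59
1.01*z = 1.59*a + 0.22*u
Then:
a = 0.635220125786163*z + 0.0485923929320156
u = -0.35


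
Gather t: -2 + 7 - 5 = 0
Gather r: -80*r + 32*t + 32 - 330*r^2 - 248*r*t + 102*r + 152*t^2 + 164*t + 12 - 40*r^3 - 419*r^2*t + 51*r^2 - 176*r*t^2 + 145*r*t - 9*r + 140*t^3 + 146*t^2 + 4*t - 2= -40*r^3 + r^2*(-419*t - 279) + r*(-176*t^2 - 103*t + 13) + 140*t^3 + 298*t^2 + 200*t + 42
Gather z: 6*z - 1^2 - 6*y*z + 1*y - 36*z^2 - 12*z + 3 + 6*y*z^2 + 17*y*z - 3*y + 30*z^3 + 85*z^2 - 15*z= -2*y + 30*z^3 + z^2*(6*y + 49) + z*(11*y - 21) + 2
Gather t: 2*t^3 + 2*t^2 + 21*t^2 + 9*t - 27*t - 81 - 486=2*t^3 + 23*t^2 - 18*t - 567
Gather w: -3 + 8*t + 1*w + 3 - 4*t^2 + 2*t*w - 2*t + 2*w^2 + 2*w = -4*t^2 + 6*t + 2*w^2 + w*(2*t + 3)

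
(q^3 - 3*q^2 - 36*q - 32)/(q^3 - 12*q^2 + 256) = (q + 1)/(q - 8)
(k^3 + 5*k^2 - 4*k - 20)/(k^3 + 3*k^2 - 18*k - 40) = (k - 2)/(k - 4)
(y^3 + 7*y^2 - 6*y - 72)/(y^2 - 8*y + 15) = (y^2 + 10*y + 24)/(y - 5)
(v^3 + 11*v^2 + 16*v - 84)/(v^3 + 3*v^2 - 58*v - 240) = (v^2 + 5*v - 14)/(v^2 - 3*v - 40)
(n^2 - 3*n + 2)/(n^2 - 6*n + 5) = (n - 2)/(n - 5)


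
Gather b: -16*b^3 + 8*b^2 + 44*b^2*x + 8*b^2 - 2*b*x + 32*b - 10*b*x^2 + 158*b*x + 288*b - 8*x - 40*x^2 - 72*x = -16*b^3 + b^2*(44*x + 16) + b*(-10*x^2 + 156*x + 320) - 40*x^2 - 80*x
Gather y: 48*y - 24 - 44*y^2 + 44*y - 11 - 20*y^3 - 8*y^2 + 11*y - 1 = -20*y^3 - 52*y^2 + 103*y - 36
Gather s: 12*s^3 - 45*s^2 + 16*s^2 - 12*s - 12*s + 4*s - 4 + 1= 12*s^3 - 29*s^2 - 20*s - 3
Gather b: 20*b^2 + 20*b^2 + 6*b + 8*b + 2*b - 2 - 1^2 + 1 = 40*b^2 + 16*b - 2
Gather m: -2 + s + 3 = s + 1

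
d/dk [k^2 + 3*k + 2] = 2*k + 3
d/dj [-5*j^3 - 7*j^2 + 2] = j*(-15*j - 14)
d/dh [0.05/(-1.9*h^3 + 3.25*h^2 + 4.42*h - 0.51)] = (0.285*h^2 - 0.325*h - 0.221)/(1.9*h^3 - 3.25*h^2 - 4.42*h + 0.51)^2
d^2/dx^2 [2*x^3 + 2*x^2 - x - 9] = 12*x + 4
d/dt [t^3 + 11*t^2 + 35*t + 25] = 3*t^2 + 22*t + 35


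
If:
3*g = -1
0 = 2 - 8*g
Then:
No Solution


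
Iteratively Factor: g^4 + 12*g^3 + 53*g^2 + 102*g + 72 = (g + 3)*(g^3 + 9*g^2 + 26*g + 24) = (g + 3)^2*(g^2 + 6*g + 8) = (g + 3)^2*(g + 4)*(g + 2)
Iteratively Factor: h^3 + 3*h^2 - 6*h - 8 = (h - 2)*(h^2 + 5*h + 4) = (h - 2)*(h + 1)*(h + 4)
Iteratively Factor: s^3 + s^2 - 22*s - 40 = (s - 5)*(s^2 + 6*s + 8) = (s - 5)*(s + 4)*(s + 2)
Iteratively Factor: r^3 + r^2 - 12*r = (r)*(r^2 + r - 12) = r*(r + 4)*(r - 3)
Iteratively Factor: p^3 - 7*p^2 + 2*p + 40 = (p - 4)*(p^2 - 3*p - 10) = (p - 5)*(p - 4)*(p + 2)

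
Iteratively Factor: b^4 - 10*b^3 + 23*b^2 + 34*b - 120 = (b + 2)*(b^3 - 12*b^2 + 47*b - 60) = (b - 4)*(b + 2)*(b^2 - 8*b + 15) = (b - 4)*(b - 3)*(b + 2)*(b - 5)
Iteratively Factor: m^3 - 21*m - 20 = (m - 5)*(m^2 + 5*m + 4) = (m - 5)*(m + 1)*(m + 4)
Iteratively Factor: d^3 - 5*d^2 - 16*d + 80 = (d + 4)*(d^2 - 9*d + 20) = (d - 5)*(d + 4)*(d - 4)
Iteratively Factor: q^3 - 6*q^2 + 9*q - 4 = (q - 1)*(q^2 - 5*q + 4) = (q - 1)^2*(q - 4)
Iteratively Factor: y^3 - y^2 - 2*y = (y + 1)*(y^2 - 2*y) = y*(y + 1)*(y - 2)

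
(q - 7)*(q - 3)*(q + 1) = q^3 - 9*q^2 + 11*q + 21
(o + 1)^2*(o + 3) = o^3 + 5*o^2 + 7*o + 3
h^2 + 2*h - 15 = (h - 3)*(h + 5)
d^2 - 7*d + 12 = (d - 4)*(d - 3)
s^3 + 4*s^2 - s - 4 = (s - 1)*(s + 1)*(s + 4)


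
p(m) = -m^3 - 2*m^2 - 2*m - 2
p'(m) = -3*m^2 - 4*m - 2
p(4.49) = -141.82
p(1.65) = -15.24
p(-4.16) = 43.70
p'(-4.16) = -37.28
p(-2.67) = 8.12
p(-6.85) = 239.27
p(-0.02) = -1.96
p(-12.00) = 1462.00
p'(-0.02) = -1.92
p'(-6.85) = -115.37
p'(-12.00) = -386.00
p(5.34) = -221.98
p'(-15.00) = -617.00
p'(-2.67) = -12.71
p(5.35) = -223.08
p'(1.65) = -16.77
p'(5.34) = -108.91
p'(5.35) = -109.27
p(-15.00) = 2953.00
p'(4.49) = -80.44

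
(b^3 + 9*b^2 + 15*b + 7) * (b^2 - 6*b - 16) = b^5 + 3*b^4 - 55*b^3 - 227*b^2 - 282*b - 112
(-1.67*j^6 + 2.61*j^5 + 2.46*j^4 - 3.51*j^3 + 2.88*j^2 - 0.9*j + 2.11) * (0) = 0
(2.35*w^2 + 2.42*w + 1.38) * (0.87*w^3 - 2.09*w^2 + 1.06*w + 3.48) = 2.0445*w^5 - 2.8061*w^4 - 1.3662*w^3 + 7.859*w^2 + 9.8844*w + 4.8024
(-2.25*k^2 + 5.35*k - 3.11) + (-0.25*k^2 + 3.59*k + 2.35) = -2.5*k^2 + 8.94*k - 0.76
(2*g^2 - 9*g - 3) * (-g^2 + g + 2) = -2*g^4 + 11*g^3 - 2*g^2 - 21*g - 6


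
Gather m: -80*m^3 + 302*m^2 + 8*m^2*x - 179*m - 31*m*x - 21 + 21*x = -80*m^3 + m^2*(8*x + 302) + m*(-31*x - 179) + 21*x - 21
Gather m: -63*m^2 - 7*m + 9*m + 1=-63*m^2 + 2*m + 1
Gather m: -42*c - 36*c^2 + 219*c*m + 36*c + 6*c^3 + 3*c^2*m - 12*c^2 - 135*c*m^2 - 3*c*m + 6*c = 6*c^3 - 48*c^2 - 135*c*m^2 + m*(3*c^2 + 216*c)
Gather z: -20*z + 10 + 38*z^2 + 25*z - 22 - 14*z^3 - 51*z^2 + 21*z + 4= -14*z^3 - 13*z^2 + 26*z - 8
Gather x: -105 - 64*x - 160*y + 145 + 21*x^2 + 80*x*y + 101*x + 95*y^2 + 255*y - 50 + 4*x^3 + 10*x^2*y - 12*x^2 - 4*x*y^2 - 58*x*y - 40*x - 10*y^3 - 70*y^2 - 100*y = 4*x^3 + x^2*(10*y + 9) + x*(-4*y^2 + 22*y - 3) - 10*y^3 + 25*y^2 - 5*y - 10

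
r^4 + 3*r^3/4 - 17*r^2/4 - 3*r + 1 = (r - 2)*(r - 1/4)*(r + 1)*(r + 2)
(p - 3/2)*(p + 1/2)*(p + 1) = p^3 - 7*p/4 - 3/4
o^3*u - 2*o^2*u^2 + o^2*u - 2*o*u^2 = o*(o - 2*u)*(o*u + u)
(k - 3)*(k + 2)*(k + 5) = k^3 + 4*k^2 - 11*k - 30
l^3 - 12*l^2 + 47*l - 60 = (l - 5)*(l - 4)*(l - 3)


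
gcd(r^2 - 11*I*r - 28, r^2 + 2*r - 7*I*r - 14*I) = r - 7*I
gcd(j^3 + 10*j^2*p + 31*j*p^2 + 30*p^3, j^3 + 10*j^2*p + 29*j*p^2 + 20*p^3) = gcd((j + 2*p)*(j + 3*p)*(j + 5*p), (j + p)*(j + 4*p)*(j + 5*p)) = j + 5*p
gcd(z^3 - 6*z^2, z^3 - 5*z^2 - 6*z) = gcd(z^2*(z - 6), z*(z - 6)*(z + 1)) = z^2 - 6*z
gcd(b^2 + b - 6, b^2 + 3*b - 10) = b - 2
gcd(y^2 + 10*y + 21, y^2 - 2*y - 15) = y + 3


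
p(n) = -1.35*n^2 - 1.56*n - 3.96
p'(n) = -2.7*n - 1.56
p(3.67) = -27.87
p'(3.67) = -11.47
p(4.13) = -33.43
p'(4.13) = -12.71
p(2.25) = -14.30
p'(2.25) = -7.64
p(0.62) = -5.45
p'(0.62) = -3.23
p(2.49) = -16.21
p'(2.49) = -8.28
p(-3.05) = -11.76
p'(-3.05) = 6.68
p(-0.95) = -3.70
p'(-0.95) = 1.00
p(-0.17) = -3.73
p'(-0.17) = -1.10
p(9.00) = -127.35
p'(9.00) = -25.86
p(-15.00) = -284.31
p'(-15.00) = 38.94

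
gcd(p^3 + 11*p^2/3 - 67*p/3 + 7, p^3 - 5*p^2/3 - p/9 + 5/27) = p - 1/3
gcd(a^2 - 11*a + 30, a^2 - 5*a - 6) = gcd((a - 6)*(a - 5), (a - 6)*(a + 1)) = a - 6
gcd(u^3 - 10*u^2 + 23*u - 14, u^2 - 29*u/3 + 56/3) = u - 7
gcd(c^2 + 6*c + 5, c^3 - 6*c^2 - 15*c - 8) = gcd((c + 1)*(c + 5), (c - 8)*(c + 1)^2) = c + 1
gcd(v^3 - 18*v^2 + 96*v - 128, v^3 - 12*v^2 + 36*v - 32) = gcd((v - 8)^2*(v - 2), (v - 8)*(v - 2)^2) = v^2 - 10*v + 16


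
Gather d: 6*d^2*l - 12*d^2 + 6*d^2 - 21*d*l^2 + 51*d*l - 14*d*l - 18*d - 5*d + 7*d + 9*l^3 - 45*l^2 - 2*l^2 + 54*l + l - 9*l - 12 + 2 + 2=d^2*(6*l - 6) + d*(-21*l^2 + 37*l - 16) + 9*l^3 - 47*l^2 + 46*l - 8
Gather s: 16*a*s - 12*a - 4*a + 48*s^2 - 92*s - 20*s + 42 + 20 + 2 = -16*a + 48*s^2 + s*(16*a - 112) + 64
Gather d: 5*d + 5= 5*d + 5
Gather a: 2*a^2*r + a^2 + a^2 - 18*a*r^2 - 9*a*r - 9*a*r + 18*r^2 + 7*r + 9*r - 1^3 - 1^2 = a^2*(2*r + 2) + a*(-18*r^2 - 18*r) + 18*r^2 + 16*r - 2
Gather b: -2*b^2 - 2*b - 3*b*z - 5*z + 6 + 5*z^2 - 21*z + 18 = -2*b^2 + b*(-3*z - 2) + 5*z^2 - 26*z + 24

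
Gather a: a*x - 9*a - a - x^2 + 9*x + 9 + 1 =a*(x - 10) - x^2 + 9*x + 10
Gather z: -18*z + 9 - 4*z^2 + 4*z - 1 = -4*z^2 - 14*z + 8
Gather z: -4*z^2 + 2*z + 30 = -4*z^2 + 2*z + 30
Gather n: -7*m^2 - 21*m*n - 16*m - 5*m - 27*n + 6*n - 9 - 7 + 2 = -7*m^2 - 21*m + n*(-21*m - 21) - 14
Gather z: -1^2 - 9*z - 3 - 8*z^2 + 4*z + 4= -8*z^2 - 5*z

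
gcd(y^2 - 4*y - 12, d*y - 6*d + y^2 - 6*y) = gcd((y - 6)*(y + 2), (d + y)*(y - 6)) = y - 6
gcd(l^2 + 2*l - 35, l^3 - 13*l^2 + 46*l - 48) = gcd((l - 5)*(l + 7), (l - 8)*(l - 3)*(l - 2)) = 1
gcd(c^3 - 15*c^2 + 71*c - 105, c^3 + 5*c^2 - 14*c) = 1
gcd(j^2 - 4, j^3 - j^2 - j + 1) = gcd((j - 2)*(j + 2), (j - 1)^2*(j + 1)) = 1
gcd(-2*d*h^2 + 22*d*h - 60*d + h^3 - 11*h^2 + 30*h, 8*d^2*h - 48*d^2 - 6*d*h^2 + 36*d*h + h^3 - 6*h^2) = 2*d*h - 12*d - h^2 + 6*h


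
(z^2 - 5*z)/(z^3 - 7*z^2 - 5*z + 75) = z/(z^2 - 2*z - 15)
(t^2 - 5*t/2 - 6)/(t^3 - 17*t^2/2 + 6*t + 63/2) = (t - 4)/(t^2 - 10*t + 21)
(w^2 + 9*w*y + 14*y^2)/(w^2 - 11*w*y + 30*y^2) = (w^2 + 9*w*y + 14*y^2)/(w^2 - 11*w*y + 30*y^2)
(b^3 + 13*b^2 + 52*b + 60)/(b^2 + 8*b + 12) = b + 5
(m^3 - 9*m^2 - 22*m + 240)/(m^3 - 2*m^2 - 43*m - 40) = (m - 6)/(m + 1)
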